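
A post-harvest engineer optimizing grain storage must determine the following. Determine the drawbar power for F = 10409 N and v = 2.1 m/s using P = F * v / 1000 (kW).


P = F * v / 1000
  = 10409 * 2.1 / 1000
  = 21858.90 / 1000
  = 21.86 kW


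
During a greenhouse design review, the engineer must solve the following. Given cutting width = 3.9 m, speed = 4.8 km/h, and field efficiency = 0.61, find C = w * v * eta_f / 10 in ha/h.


C = w * v * eta_f / 10
  = 3.9 * 4.8 * 0.61 / 10
  = 11.42 / 10
  = 1.14 ha/h


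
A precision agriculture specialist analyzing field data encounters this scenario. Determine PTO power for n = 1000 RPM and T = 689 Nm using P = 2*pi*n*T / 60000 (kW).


P = 2*pi*n*T / 60000
  = 2*pi * 1000 * 689 / 60000
  = 4329114.68 / 60000
  = 72.15 kW


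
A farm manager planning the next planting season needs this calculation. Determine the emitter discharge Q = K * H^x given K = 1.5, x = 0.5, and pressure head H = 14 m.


Q = K * H^x
  = 1.5 * 14^0.5
  = 1.5 * 3.7417
  = 5.61 L/h


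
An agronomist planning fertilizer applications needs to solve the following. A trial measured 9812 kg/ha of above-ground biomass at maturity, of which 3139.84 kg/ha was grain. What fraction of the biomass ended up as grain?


HI = grain_yield / biomass
   = 3139.84 / 9812
   = 0.32


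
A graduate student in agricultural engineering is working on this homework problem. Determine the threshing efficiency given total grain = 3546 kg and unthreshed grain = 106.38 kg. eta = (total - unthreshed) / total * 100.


eta = (total - unthreshed) / total * 100
    = (3546 - 106.38) / 3546 * 100
    = 3439.62 / 3546 * 100
    = 97%


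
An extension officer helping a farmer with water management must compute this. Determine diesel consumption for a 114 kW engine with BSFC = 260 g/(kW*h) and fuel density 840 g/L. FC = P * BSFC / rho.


FC = P * BSFC / rho_fuel
   = 114 * 260 / 840
   = 29640 / 840
   = 35.29 L/h


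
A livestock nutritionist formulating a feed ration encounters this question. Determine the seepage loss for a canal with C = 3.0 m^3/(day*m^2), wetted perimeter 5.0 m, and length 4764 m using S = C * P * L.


S = C * P * L
  = 3.0 * 5.0 * 4764
  = 71460 m^3/day


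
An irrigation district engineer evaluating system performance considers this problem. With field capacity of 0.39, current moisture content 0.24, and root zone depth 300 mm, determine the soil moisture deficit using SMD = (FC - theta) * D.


SMD = (FC - theta) * D
    = (0.39 - 0.24) * 300
    = 0.150 * 300
    = 45 mm


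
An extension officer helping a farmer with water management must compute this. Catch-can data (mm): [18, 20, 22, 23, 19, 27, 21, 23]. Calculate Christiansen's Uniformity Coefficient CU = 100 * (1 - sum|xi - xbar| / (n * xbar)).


xbar = 173 / 8 = 21.625
sum|xi - xbar| = 17
CU = 100 * (1 - 17 / (8 * 21.625))
   = 100 * (1 - 0.0983)
   = 90.17%


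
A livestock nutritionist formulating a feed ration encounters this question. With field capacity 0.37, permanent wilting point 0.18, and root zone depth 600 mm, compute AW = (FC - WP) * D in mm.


AW = (FC - WP) * D
   = (0.37 - 0.18) * 600
   = 0.19 * 600
   = 114 mm


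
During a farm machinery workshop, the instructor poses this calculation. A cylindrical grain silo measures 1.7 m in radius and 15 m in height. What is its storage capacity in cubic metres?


V = pi * r^2 * h
  = pi * 1.7^2 * 15
  = pi * 2.89 * 15
  = 136.19 m^3


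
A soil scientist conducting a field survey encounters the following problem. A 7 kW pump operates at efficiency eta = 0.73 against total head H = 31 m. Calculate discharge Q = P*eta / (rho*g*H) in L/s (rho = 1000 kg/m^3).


Q = (P * 1000 * eta) / (rho * g * H)
  = (7 * 1000 * 0.73) / (1000 * 9.81 * 31)
  = 5110 / 304110
  = 0.01680 m^3/s = 16.80 L/s


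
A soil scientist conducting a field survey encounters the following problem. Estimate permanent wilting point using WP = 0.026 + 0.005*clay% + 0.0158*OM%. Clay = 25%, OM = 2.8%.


WP = 0.026 + 0.005*25 + 0.0158*2.8
   = 0.026 + 0.1250 + 0.0442
   = 0.1952


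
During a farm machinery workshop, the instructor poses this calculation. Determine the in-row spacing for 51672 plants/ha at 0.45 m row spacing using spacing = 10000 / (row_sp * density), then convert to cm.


spacing = 10000 / (row_sp * density)
        = 10000 / (0.45 * 51672)
        = 10000 / 23252.40
        = 0.43006 m = 43.01 cm


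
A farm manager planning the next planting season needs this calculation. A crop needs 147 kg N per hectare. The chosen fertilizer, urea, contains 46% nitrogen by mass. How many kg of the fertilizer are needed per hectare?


Rate = N_required / (N_content / 100)
     = 147 / (46 / 100)
     = 147 / 0.46
     = 319.57 kg/ha


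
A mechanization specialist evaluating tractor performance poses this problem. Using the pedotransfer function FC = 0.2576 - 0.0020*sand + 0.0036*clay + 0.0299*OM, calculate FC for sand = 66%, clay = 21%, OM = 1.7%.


FC = 0.2576 - 0.0020*66 + 0.0036*21 + 0.0299*1.7
   = 0.2576 - 0.1320 + 0.0756 + 0.0508
   = 0.2520


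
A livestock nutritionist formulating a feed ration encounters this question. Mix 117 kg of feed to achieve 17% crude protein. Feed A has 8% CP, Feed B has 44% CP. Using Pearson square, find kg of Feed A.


parts_A = CP_b - target = 44 - 17 = 27
parts_B = target - CP_a = 17 - 8 = 9
total_parts = 27 + 9 = 36
Feed A = 117 * 27 / 36 = 87.75 kg
Feed B = 117 * 9 / 36 = 29.25 kg

87.75 kg


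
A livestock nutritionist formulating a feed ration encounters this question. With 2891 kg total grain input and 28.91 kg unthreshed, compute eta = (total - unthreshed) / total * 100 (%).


eta = (total - unthreshed) / total * 100
    = (2891 - 28.91) / 2891 * 100
    = 2862.09 / 2891 * 100
    = 99%


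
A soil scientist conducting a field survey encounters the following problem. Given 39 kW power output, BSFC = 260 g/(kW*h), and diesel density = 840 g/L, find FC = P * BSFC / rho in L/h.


FC = P * BSFC / rho_fuel
   = 39 * 260 / 840
   = 10140 / 840
   = 12.07 L/h


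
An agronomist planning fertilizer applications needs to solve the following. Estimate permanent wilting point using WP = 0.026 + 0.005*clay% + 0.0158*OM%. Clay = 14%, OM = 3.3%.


WP = 0.026 + 0.005*14 + 0.0158*3.3
   = 0.026 + 0.0700 + 0.0521
   = 0.1481


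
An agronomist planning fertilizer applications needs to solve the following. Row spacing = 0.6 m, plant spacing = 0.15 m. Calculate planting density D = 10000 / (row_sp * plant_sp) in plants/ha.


D = 10000 / (row_sp * plant_sp)
  = 10000 / (0.6 * 0.15)
  = 10000 / 0.0900
  = 111111.11 plants/ha


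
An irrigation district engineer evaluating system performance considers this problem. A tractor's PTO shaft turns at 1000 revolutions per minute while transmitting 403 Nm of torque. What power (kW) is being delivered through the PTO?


P = 2*pi*n*T / 60000
  = 2*pi * 1000 * 403 / 60000
  = 2532123.68 / 60000
  = 42.20 kW


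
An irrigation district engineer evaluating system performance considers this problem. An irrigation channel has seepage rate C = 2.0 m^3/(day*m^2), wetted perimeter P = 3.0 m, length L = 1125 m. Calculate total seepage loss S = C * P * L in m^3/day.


S = C * P * L
  = 2.0 * 3.0 * 1125
  = 6750 m^3/day


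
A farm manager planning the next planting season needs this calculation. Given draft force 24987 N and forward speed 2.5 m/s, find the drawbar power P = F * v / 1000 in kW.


P = F * v / 1000
  = 24987 * 2.5 / 1000
  = 62467.50 / 1000
  = 62.47 kW


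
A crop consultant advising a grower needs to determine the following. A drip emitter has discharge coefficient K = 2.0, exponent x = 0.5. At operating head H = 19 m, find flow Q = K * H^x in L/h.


Q = K * H^x
  = 2.0 * 19^0.5
  = 2.0 * 4.3589
  = 8.72 L/h


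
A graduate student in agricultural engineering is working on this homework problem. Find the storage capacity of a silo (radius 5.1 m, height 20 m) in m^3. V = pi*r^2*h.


V = pi * r^2 * h
  = pi * 5.1^2 * 20
  = pi * 26.01 * 20
  = 1634.26 m^3


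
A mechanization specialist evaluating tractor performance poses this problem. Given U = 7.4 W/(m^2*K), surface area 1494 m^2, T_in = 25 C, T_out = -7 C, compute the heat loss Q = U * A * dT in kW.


dT = 25 - (-7) = 32 K
Q = U * A * dT
  = 7.4 * 1494 * 32
  = 353779.20 W = 353.78 kW


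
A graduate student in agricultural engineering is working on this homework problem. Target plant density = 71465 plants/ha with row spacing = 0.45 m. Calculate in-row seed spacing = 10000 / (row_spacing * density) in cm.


spacing = 10000 / (row_sp * density)
        = 10000 / (0.45 * 71465)
        = 10000 / 32159.25
        = 0.31095 m = 31.10 cm


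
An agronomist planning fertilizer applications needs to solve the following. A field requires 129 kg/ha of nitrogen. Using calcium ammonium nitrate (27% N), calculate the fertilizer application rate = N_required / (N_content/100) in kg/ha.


Rate = N_required / (N_content / 100)
     = 129 / (27 / 100)
     = 129 / 0.27
     = 477.78 kg/ha


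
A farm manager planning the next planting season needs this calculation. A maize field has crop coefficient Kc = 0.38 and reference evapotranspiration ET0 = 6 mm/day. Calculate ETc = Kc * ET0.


ETc = Kc * ET0
    = 0.38 * 6
    = 2.28 mm/day


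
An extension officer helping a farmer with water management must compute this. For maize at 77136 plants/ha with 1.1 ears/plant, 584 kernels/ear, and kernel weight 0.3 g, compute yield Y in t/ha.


Y = density * ears * kernels * kw
  = 77136 * 1.1 * 584 * 0.3 g/ha
  = 14865649.92 g/ha
  = 14865.65 kg/ha = 14.87 t/ha


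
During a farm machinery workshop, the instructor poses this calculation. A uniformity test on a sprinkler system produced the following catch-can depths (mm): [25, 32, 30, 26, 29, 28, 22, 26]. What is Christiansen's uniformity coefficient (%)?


xbar = 218 / 8 = 27.250
sum|xi - xbar| = 20
CU = 100 * (1 - 20 / (8 * 27.250))
   = 100 * (1 - 0.0917)
   = 90.83%


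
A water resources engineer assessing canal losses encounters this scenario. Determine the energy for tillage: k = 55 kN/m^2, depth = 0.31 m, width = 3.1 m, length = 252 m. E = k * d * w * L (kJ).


E = k * d * w * L
  = 55 * 0.31 * 3.1 * 252
  = 13319.46 kJ


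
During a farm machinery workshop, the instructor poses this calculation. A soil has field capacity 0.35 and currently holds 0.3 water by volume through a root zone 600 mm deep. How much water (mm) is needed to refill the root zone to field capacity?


SMD = (FC - theta) * D
    = (0.35 - 0.3) * 600
    = 0.050 * 600
    = 30 mm


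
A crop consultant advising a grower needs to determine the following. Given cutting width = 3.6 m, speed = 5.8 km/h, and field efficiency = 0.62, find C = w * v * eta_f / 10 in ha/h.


C = w * v * eta_f / 10
  = 3.6 * 5.8 * 0.62 / 10
  = 12.95 / 10
  = 1.29 ha/h


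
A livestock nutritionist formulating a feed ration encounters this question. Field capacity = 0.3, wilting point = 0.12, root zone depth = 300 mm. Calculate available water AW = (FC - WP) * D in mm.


AW = (FC - WP) * D
   = (0.3 - 0.12) * 300
   = 0.18 * 300
   = 54 mm


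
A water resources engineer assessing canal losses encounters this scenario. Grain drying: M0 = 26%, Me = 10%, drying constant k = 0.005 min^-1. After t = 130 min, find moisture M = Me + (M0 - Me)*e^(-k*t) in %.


M = Me + (M0 - Me) * e^(-k*t)
  = 10 + (26 - 10) * e^(-0.005*130)
  = 10 + 16 * e^(-0.650)
  = 10 + 16 * 0.52205
  = 10 + 8.3527
  = 18.35%


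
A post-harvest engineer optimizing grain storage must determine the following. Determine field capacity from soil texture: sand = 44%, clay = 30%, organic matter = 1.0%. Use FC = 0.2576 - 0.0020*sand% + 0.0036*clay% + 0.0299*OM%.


FC = 0.2576 - 0.0020*44 + 0.0036*30 + 0.0299*1.0
   = 0.2576 - 0.0880 + 0.1080 + 0.0299
   = 0.3075


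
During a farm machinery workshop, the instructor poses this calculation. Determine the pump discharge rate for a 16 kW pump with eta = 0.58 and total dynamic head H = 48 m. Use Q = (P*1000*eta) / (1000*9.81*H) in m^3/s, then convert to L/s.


Q = (P * 1000 * eta) / (rho * g * H)
  = (16 * 1000 * 0.58) / (1000 * 9.81 * 48)
  = 9280 / 470880
  = 0.01971 m^3/s = 19.71 L/s


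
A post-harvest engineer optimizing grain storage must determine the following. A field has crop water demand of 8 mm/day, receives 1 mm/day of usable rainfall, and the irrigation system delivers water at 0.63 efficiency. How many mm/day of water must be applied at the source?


IWR = (ETc - Pe) / Ea
    = (8 - 1) / 0.63
    = 7 / 0.63
    = 11.11 mm/day


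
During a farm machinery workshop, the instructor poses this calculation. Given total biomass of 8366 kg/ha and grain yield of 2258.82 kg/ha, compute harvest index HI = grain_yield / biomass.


HI = grain_yield / biomass
   = 2258.82 / 8366
   = 0.27


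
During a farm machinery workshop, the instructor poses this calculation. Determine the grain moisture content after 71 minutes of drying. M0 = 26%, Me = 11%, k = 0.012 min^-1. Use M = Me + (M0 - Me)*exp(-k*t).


M = Me + (M0 - Me) * e^(-k*t)
  = 11 + (26 - 11) * e^(-0.012*71)
  = 11 + 15 * e^(-0.852)
  = 11 + 15 * 0.42656
  = 11 + 6.3984
  = 17.40%


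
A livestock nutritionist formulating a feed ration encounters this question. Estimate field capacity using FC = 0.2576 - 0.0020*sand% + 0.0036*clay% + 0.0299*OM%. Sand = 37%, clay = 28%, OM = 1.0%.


FC = 0.2576 - 0.0020*37 + 0.0036*28 + 0.0299*1.0
   = 0.2576 - 0.0740 + 0.1008 + 0.0299
   = 0.3143


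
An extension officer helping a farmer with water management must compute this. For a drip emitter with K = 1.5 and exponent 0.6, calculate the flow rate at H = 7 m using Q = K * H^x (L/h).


Q = K * H^x
  = 1.5 * 7^0.6
  = 1.5 * 3.2141
  = 4.82 L/h


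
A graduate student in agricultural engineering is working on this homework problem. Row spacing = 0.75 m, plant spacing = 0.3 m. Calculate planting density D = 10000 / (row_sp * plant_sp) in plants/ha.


D = 10000 / (row_sp * plant_sp)
  = 10000 / (0.75 * 0.3)
  = 10000 / 0.2250
  = 44444.44 plants/ha


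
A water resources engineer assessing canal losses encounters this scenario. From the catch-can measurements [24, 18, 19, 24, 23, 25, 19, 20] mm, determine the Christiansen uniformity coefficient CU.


xbar = 172 / 8 = 21.500
sum|xi - xbar| = 20
CU = 100 * (1 - 20 / (8 * 21.500))
   = 100 * (1 - 0.1163)
   = 88.37%


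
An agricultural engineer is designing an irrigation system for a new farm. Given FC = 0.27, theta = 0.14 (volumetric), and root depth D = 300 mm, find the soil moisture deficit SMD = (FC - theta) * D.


SMD = (FC - theta) * D
    = (0.27 - 0.14) * 300
    = 0.130 * 300
    = 39 mm


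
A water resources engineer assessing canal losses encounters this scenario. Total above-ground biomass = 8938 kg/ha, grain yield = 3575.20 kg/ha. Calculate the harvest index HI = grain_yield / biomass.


HI = grain_yield / biomass
   = 3575.20 / 8938
   = 0.40


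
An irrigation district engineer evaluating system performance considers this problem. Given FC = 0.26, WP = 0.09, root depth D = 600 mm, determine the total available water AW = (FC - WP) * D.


AW = (FC - WP) * D
   = (0.26 - 0.09) * 600
   = 0.17 * 600
   = 102 mm


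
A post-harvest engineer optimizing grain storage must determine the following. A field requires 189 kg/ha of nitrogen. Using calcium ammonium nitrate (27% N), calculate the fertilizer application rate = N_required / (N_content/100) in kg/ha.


Rate = N_required / (N_content / 100)
     = 189 / (27 / 100)
     = 189 / 0.27
     = 700 kg/ha


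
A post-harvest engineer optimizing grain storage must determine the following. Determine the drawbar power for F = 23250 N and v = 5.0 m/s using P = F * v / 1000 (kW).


P = F * v / 1000
  = 23250 * 5.0 / 1000
  = 116250 / 1000
  = 116.25 kW


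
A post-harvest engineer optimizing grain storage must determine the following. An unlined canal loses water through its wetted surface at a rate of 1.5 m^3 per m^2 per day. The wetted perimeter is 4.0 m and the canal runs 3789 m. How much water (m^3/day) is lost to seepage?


S = C * P * L
  = 1.5 * 4.0 * 3789
  = 22734 m^3/day


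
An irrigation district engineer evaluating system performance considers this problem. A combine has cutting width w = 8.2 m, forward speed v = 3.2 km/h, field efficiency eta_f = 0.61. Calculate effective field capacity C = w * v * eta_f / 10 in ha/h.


C = w * v * eta_f / 10
  = 8.2 * 3.2 * 0.61 / 10
  = 16.01 / 10
  = 1.60 ha/h


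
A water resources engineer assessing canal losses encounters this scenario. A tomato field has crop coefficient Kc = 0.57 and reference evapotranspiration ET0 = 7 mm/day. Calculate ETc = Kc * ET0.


ETc = Kc * ET0
    = 0.57 * 7
    = 3.99 mm/day


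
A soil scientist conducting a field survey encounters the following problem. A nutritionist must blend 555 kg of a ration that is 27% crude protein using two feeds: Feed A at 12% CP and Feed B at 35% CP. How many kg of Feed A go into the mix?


parts_A = CP_b - target = 35 - 27 = 8
parts_B = target - CP_a = 27 - 12 = 15
total_parts = 8 + 15 = 23
Feed A = 555 * 8 / 23 = 193.04 kg
Feed B = 555 * 15 / 23 = 361.96 kg

193.04 kg


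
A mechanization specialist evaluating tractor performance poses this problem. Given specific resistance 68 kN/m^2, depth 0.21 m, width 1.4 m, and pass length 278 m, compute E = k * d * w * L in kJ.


E = k * d * w * L
  = 68 * 0.21 * 1.4 * 278
  = 5557.78 kJ


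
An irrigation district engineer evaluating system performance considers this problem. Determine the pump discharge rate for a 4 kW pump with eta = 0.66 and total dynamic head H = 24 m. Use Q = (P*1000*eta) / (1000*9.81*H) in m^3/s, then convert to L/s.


Q = (P * 1000 * eta) / (rho * g * H)
  = (4 * 1000 * 0.66) / (1000 * 9.81 * 24)
  = 2640 / 235440
  = 0.01121 m^3/s = 11.21 L/s


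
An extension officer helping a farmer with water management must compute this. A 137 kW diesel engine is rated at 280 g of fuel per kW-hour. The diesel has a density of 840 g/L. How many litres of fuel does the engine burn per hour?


FC = P * BSFC / rho_fuel
   = 137 * 280 / 840
   = 38360 / 840
   = 45.67 L/h


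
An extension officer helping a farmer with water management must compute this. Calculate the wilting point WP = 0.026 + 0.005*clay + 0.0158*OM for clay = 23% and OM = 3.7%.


WP = 0.026 + 0.005*23 + 0.0158*3.7
   = 0.026 + 0.1150 + 0.0585
   = 0.1995


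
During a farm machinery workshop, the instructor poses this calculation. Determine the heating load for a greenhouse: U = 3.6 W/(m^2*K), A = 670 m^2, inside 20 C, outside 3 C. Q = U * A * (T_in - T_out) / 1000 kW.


dT = 20 - (3) = 17 K
Q = U * A * dT
  = 3.6 * 670 * 17
  = 41004 W = 41.00 kW


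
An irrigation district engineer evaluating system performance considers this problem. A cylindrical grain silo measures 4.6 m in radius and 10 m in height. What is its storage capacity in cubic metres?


V = pi * r^2 * h
  = pi * 4.6^2 * 10
  = pi * 21.16 * 10
  = 664.76 m^3


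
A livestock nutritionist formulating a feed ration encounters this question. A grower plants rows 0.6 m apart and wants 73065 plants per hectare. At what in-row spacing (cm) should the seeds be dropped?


spacing = 10000 / (row_sp * density)
        = 10000 / (0.6 * 73065)
        = 10000 / 43839
        = 0.22811 m = 22.81 cm


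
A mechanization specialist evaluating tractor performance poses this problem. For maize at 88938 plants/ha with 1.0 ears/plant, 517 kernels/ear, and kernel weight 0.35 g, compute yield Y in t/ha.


Y = density * ears * kernels * kw
  = 88938 * 1.0 * 517 * 0.35 g/ha
  = 16093331.10 g/ha
  = 16093.33 kg/ha = 16.09 t/ha


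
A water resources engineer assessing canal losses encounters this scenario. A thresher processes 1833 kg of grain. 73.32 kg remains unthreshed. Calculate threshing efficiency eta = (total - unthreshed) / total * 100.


eta = (total - unthreshed) / total * 100
    = (1833 - 73.32) / 1833 * 100
    = 1759.68 / 1833 * 100
    = 96%


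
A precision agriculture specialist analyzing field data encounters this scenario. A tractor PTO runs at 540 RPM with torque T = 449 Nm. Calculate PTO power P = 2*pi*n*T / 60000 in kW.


P = 2*pi*n*T / 60000
  = 2*pi * 540 * 449 / 60000
  = 1523421.11 / 60000
  = 25.39 kW


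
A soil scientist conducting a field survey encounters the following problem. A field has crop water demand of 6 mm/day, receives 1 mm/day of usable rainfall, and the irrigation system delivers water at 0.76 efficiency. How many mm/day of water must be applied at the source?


IWR = (ETc - Pe) / Ea
    = (6 - 1) / 0.76
    = 5 / 0.76
    = 6.58 mm/day


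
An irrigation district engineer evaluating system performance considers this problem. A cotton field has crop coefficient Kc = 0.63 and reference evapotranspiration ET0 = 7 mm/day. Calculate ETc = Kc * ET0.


ETc = Kc * ET0
    = 0.63 * 7
    = 4.41 mm/day


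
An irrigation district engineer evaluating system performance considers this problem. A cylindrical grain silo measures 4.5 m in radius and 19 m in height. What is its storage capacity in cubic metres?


V = pi * r^2 * h
  = pi * 4.5^2 * 19
  = pi * 20.25 * 19
  = 1208.73 m^3


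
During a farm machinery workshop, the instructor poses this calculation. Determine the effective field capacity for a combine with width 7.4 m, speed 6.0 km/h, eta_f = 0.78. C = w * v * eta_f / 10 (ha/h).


C = w * v * eta_f / 10
  = 7.4 * 6.0 * 0.78 / 10
  = 34.63 / 10
  = 3.46 ha/h


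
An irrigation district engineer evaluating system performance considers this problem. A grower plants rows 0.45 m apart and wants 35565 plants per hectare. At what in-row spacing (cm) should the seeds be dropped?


spacing = 10000 / (row_sp * density)
        = 10000 / (0.45 * 35565)
        = 10000 / 16004.25
        = 0.62483 m = 62.48 cm


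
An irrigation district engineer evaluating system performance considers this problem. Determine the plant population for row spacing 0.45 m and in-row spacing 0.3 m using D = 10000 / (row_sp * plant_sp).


D = 10000 / (row_sp * plant_sp)
  = 10000 / (0.45 * 0.3)
  = 10000 / 0.1350
  = 74074.07 plants/ha


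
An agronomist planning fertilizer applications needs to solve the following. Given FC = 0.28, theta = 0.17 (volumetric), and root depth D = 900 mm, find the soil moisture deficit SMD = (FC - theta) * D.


SMD = (FC - theta) * D
    = (0.28 - 0.17) * 900
    = 0.110 * 900
    = 99 mm


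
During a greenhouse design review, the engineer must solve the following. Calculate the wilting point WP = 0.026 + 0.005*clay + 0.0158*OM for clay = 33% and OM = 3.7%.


WP = 0.026 + 0.005*33 + 0.0158*3.7
   = 0.026 + 0.1650 + 0.0585
   = 0.2495


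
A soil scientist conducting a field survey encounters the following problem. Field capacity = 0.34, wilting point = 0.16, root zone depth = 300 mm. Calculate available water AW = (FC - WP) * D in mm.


AW = (FC - WP) * D
   = (0.34 - 0.16) * 300
   = 0.18 * 300
   = 54 mm


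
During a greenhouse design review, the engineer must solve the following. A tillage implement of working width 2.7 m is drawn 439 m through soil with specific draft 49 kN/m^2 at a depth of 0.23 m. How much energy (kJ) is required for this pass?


E = k * d * w * L
  = 49 * 0.23 * 2.7 * 439
  = 13358.33 kJ


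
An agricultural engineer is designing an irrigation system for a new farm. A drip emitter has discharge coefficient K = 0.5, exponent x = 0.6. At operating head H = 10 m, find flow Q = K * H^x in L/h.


Q = K * H^x
  = 0.5 * 10^0.6
  = 0.5 * 3.9811
  = 1.99 L/h


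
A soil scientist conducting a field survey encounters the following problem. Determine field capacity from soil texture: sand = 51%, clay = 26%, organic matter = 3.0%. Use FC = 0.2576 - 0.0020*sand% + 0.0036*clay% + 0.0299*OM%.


FC = 0.2576 - 0.0020*51 + 0.0036*26 + 0.0299*3.0
   = 0.2576 - 0.1020 + 0.0936 + 0.0897
   = 0.3389


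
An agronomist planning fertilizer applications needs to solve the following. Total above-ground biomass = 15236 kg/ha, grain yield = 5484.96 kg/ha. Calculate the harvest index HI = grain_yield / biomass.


HI = grain_yield / biomass
   = 5484.96 / 15236
   = 0.36


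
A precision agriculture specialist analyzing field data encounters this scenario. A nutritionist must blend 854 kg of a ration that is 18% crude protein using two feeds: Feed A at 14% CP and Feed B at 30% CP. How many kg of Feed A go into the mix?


parts_A = CP_b - target = 30 - 18 = 12
parts_B = target - CP_a = 18 - 14 = 4
total_parts = 12 + 4 = 16
Feed A = 854 * 12 / 16 = 640.50 kg
Feed B = 854 * 4 / 16 = 213.50 kg

640.50 kg


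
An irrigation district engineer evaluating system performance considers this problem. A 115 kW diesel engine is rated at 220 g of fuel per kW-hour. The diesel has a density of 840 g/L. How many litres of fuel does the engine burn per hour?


FC = P * BSFC / rho_fuel
   = 115 * 220 / 840
   = 25300 / 840
   = 30.12 L/h


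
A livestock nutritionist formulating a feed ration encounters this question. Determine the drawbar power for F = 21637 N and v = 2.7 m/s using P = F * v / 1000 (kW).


P = F * v / 1000
  = 21637 * 2.7 / 1000
  = 58419.90 / 1000
  = 58.42 kW


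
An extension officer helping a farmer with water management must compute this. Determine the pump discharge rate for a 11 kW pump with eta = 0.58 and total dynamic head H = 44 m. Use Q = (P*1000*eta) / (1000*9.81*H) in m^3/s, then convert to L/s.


Q = (P * 1000 * eta) / (rho * g * H)
  = (11 * 1000 * 0.58) / (1000 * 9.81 * 44)
  = 6380 / 431640
  = 0.01478 m^3/s = 14.78 L/s


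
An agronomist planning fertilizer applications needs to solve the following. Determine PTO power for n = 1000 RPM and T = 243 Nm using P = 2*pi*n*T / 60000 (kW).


P = 2*pi*n*T / 60000
  = 2*pi * 1000 * 243 / 60000
  = 1526814.03 / 60000
  = 25.45 kW


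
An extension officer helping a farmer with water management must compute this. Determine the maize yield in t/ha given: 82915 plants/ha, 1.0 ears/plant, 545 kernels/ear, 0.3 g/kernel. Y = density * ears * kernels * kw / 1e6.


Y = density * ears * kernels * kw
  = 82915 * 1.0 * 545 * 0.3 g/ha
  = 13556602.50 g/ha
  = 13556.60 kg/ha = 13.56 t/ha


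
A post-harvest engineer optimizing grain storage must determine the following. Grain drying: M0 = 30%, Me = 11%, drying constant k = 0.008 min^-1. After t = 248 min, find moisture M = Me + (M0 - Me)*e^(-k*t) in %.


M = Me + (M0 - Me) * e^(-k*t)
  = 11 + (30 - 11) * e^(-0.008*248)
  = 11 + 19 * e^(-1.984)
  = 11 + 19 * 0.13752
  = 11 + 2.6128
  = 13.61%


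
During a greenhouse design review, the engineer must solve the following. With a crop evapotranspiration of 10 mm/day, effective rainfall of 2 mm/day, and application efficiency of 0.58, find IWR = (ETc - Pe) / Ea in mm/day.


IWR = (ETc - Pe) / Ea
    = (10 - 2) / 0.58
    = 8 / 0.58
    = 13.79 mm/day


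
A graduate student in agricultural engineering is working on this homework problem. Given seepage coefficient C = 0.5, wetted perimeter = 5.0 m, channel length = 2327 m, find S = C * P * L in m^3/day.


S = C * P * L
  = 0.5 * 5.0 * 2327
  = 5817.50 m^3/day


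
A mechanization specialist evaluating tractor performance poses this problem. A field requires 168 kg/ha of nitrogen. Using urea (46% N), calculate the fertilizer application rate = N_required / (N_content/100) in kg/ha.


Rate = N_required / (N_content / 100)
     = 168 / (46 / 100)
     = 168 / 0.46
     = 365.22 kg/ha


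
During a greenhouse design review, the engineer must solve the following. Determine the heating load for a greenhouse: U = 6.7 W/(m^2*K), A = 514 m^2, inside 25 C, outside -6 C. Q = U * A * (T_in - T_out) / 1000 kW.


dT = 25 - (-6) = 31 K
Q = U * A * dT
  = 6.7 * 514 * 31
  = 106757.80 W = 106.76 kW


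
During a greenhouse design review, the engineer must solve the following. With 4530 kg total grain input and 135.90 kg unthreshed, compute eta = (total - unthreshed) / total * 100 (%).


eta = (total - unthreshed) / total * 100
    = (4530 - 135.90) / 4530 * 100
    = 4394.10 / 4530 * 100
    = 97%


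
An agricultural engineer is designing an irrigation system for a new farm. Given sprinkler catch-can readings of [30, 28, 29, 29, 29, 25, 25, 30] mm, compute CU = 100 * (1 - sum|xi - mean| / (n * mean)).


xbar = 225 / 8 = 28.125
sum|xi - xbar| = 12.750
CU = 100 * (1 - 12.750 / (8 * 28.125))
   = 100 * (1 - 0.0567)
   = 94.33%


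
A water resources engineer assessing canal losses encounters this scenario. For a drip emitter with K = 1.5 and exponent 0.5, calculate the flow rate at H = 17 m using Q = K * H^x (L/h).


Q = K * H^x
  = 1.5 * 17^0.5
  = 1.5 * 4.1231
  = 6.18 L/h


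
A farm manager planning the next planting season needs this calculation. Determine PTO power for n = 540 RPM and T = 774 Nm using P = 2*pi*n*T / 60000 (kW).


P = 2*pi*n*T / 60000
  = 2*pi * 540 * 774 / 60000
  = 2626120.13 / 60000
  = 43.77 kW


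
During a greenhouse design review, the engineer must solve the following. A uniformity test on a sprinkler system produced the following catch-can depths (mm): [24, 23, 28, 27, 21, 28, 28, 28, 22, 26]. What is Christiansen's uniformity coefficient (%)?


xbar = 255 / 10 = 25.500
sum|xi - xbar| = 24
CU = 100 * (1 - 24 / (10 * 25.500))
   = 100 * (1 - 0.0941)
   = 90.59%


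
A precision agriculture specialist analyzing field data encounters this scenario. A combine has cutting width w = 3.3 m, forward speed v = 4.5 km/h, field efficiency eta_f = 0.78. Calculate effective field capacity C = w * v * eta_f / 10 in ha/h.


C = w * v * eta_f / 10
  = 3.3 * 4.5 * 0.78 / 10
  = 11.58 / 10
  = 1.16 ha/h


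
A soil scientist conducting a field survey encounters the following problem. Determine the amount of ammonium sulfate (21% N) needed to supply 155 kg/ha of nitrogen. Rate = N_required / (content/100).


Rate = N_required / (N_content / 100)
     = 155 / (21 / 100)
     = 155 / 0.21
     = 738.10 kg/ha


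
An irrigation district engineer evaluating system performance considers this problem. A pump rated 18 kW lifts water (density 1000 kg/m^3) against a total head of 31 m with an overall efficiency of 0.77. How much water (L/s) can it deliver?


Q = (P * 1000 * eta) / (rho * g * H)
  = (18 * 1000 * 0.77) / (1000 * 9.81 * 31)
  = 13860 / 304110
  = 0.04558 m^3/s = 45.58 L/s


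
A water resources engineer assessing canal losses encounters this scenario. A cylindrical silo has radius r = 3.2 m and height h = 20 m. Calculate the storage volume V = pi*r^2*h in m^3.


V = pi * r^2 * h
  = pi * 3.2^2 * 20
  = pi * 10.24 * 20
  = 643.40 m^3


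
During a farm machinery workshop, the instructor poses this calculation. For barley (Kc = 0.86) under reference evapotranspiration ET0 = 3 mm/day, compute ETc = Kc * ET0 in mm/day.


ETc = Kc * ET0
    = 0.86 * 3
    = 2.58 mm/day


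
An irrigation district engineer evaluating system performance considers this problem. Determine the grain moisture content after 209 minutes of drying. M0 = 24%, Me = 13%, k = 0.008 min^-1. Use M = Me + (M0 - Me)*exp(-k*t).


M = Me + (M0 - Me) * e^(-k*t)
  = 13 + (24 - 13) * e^(-0.008*209)
  = 13 + 11 * e^(-1.672)
  = 13 + 11 * 0.18787
  = 13 + 2.0666
  = 15.07%


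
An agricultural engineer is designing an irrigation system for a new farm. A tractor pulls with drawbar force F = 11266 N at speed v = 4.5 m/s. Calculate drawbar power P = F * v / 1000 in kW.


P = F * v / 1000
  = 11266 * 4.5 / 1000
  = 50697 / 1000
  = 50.70 kW


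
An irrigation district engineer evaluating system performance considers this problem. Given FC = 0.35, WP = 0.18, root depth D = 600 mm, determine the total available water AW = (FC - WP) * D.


AW = (FC - WP) * D
   = (0.35 - 0.18) * 600
   = 0.17 * 600
   = 102 mm


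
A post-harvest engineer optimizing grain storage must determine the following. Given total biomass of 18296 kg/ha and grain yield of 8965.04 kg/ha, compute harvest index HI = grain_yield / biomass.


HI = grain_yield / biomass
   = 8965.04 / 18296
   = 0.49


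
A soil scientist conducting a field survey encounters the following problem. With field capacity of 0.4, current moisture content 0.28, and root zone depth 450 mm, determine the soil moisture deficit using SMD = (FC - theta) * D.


SMD = (FC - theta) * D
    = (0.4 - 0.28) * 450
    = 0.120 * 450
    = 54 mm


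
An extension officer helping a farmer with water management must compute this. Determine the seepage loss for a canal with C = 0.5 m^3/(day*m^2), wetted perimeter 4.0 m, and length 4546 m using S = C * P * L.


S = C * P * L
  = 0.5 * 4.0 * 4546
  = 9092 m^3/day


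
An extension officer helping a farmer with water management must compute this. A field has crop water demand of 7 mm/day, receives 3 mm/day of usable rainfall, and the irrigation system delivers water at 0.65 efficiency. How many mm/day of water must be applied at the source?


IWR = (ETc - Pe) / Ea
    = (7 - 3) / 0.65
    = 4 / 0.65
    = 6.15 mm/day


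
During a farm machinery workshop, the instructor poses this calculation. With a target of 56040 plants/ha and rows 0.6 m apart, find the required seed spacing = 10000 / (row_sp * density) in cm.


spacing = 10000 / (row_sp * density)
        = 10000 / (0.6 * 56040)
        = 10000 / 33624
        = 0.29741 m = 29.74 cm


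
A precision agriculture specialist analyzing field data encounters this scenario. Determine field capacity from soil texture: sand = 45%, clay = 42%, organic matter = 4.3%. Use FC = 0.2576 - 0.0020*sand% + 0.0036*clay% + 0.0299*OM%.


FC = 0.2576 - 0.0020*45 + 0.0036*42 + 0.0299*4.3
   = 0.2576 - 0.0900 + 0.1512 + 0.1286
   = 0.4474


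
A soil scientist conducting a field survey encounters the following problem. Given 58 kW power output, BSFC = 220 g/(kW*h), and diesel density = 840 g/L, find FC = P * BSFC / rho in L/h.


FC = P * BSFC / rho_fuel
   = 58 * 220 / 840
   = 12760 / 840
   = 15.19 L/h


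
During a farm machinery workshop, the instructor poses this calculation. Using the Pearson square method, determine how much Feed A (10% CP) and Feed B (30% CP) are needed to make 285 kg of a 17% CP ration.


parts_A = CP_b - target = 30 - 17 = 13
parts_B = target - CP_a = 17 - 10 = 7
total_parts = 13 + 7 = 20
Feed A = 285 * 13 / 20 = 185.25 kg
Feed B = 285 * 7 / 20 = 99.75 kg

185.25 kg


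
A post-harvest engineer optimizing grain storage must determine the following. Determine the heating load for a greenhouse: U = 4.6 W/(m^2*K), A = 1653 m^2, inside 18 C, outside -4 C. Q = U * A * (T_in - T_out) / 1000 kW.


dT = 18 - (-4) = 22 K
Q = U * A * dT
  = 4.6 * 1653 * 22
  = 167283.60 W = 167.28 kW


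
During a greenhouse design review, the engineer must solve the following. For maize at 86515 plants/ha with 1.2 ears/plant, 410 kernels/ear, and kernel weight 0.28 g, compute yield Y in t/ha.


Y = density * ears * kernels * kw
  = 86515 * 1.2 * 410 * 0.28 g/ha
  = 11918306.40 g/ha
  = 11918.31 kg/ha = 11.92 t/ha


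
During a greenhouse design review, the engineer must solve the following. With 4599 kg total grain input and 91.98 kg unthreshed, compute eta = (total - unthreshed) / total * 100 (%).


eta = (total - unthreshed) / total * 100
    = (4599 - 91.98) / 4599 * 100
    = 4507.02 / 4599 * 100
    = 98%


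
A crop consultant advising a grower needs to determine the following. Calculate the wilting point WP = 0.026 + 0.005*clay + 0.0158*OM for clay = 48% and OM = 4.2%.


WP = 0.026 + 0.005*48 + 0.0158*4.2
   = 0.026 + 0.2400 + 0.0664
   = 0.3324


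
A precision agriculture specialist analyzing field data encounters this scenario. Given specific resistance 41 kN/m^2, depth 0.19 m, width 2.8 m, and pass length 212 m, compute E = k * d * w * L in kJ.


E = k * d * w * L
  = 41 * 0.19 * 2.8 * 212
  = 4624.14 kJ


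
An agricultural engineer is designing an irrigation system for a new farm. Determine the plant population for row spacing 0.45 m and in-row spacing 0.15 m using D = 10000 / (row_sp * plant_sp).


D = 10000 / (row_sp * plant_sp)
  = 10000 / (0.45 * 0.15)
  = 10000 / 0.0675
  = 148148.15 plants/ha


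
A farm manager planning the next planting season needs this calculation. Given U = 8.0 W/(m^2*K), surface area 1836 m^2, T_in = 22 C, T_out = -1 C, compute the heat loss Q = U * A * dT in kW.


dT = 22 - (-1) = 23 K
Q = U * A * dT
  = 8.0 * 1836 * 23
  = 337824 W = 337.82 kW


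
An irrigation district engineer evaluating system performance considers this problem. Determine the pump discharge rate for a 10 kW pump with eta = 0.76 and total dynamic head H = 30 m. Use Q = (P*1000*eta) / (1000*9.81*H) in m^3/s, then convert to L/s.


Q = (P * 1000 * eta) / (rho * g * H)
  = (10 * 1000 * 0.76) / (1000 * 9.81 * 30)
  = 7600 / 294300
  = 0.02582 m^3/s = 25.82 L/s


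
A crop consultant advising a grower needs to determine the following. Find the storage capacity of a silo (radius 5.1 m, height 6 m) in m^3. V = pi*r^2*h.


V = pi * r^2 * h
  = pi * 5.1^2 * 6
  = pi * 26.01 * 6
  = 490.28 m^3


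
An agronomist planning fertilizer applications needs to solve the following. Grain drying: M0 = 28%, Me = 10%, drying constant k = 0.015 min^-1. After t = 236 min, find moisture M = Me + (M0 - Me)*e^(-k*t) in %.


M = Me + (M0 - Me) * e^(-k*t)
  = 10 + (28 - 10) * e^(-0.015*236)
  = 10 + 18 * e^(-3.540)
  = 10 + 18 * 0.02901
  = 10 + 0.5222
  = 10.52%


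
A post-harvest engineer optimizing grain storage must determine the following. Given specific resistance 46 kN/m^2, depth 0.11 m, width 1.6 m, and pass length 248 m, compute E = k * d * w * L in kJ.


E = k * d * w * L
  = 46 * 0.11 * 1.6 * 248
  = 2007.81 kJ


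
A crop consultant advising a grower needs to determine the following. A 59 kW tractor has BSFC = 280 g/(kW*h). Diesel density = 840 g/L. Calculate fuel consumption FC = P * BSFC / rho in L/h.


FC = P * BSFC / rho_fuel
   = 59 * 280 / 840
   = 16520 / 840
   = 19.67 L/h


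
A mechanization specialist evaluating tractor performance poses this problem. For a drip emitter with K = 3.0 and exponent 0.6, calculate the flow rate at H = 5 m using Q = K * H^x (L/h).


Q = K * H^x
  = 3.0 * 5^0.6
  = 3.0 * 2.6265
  = 7.88 L/h


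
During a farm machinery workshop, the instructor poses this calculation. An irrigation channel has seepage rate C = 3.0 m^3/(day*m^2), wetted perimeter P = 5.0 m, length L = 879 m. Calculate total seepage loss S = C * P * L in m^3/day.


S = C * P * L
  = 3.0 * 5.0 * 879
  = 13185 m^3/day


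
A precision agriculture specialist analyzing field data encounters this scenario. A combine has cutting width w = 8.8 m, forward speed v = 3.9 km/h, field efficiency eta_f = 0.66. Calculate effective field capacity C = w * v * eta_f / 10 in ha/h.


C = w * v * eta_f / 10
  = 8.8 * 3.9 * 0.66 / 10
  = 22.65 / 10
  = 2.27 ha/h


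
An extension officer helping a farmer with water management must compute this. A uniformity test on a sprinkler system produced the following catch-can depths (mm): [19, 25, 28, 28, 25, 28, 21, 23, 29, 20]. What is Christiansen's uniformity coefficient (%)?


xbar = 246 / 10 = 24.600
sum|xi - xbar| = 30.800
CU = 100 * (1 - 30.800 / (10 * 24.600))
   = 100 * (1 - 0.1252)
   = 87.48%


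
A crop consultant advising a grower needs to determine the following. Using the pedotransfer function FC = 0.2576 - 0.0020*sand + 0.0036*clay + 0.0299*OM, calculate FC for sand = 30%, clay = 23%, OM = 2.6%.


FC = 0.2576 - 0.0020*30 + 0.0036*23 + 0.0299*2.6
   = 0.2576 - 0.0600 + 0.0828 + 0.0777
   = 0.3581


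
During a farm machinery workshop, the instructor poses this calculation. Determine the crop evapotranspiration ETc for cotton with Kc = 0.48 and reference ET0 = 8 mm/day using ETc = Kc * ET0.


ETc = Kc * ET0
    = 0.48 * 8
    = 3.84 mm/day
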